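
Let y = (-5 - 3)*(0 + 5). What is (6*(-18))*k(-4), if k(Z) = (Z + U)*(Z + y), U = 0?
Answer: -19008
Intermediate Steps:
y = -40 (y = -8*5 = -40)
k(Z) = Z*(-40 + Z) (k(Z) = (Z + 0)*(Z - 40) = Z*(-40 + Z))
(6*(-18))*k(-4) = (6*(-18))*(-4*(-40 - 4)) = -(-432)*(-44) = -108*176 = -19008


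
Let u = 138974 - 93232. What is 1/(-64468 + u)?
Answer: -1/18726 ≈ -5.3402e-5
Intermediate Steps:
u = 45742
1/(-64468 + u) = 1/(-64468 + 45742) = 1/(-18726) = -1/18726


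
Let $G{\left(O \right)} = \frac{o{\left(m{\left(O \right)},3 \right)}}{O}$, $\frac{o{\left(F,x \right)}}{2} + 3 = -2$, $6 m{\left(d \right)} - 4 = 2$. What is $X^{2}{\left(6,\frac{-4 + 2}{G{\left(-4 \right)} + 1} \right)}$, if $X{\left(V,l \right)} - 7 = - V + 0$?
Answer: $1$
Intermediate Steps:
$m{\left(d \right)} = 1$ ($m{\left(d \right)} = \frac{2}{3} + \frac{1}{6} \cdot 2 = \frac{2}{3} + \frac{1}{3} = 1$)
$o{\left(F,x \right)} = -10$ ($o{\left(F,x \right)} = -6 + 2 \left(-2\right) = -6 - 4 = -10$)
$G{\left(O \right)} = - \frac{10}{O}$
$X{\left(V,l \right)} = 7 - V$ ($X{\left(V,l \right)} = 7 + \left(- V + 0\right) = 7 - V$)
$X^{2}{\left(6,\frac{-4 + 2}{G{\left(-4 \right)} + 1} \right)} = \left(7 - 6\right)^{2} = 1^{2} = 1$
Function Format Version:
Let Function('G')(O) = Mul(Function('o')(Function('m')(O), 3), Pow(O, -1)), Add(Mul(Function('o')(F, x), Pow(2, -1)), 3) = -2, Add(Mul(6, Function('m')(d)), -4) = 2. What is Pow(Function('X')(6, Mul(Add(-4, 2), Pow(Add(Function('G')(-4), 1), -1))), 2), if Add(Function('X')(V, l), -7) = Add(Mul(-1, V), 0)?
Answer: 1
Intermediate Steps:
Function('m')(d) = 1 (Function('m')(d) = Add(Rational(2, 3), Mul(Rational(1, 6), 2)) = Add(Rational(2, 3), Rational(1, 3)) = 1)
Function('o')(F, x) = -10 (Function('o')(F, x) = Add(-6, Mul(2, -2)) = Add(-6, -4) = -10)
Function('G')(O) = Mul(-10, Pow(O, -1))
Function('X')(V, l) = Add(7, Mul(-1, V)) (Function('X')(V, l) = Add(7, Add(Mul(-1, V), 0)) = Add(7, Mul(-1, V)))
Pow(Function('X')(6, Mul(Add(-4, 2), Pow(Add(Function('G')(-4), 1), -1))), 2) = Pow(Add(7, Mul(-1, 6)), 2) = Pow(Add(7, -6), 2) = Pow(1, 2) = 1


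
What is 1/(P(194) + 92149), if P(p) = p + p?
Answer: 1/92537 ≈ 1.0806e-5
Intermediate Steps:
P(p) = 2*p
1/(P(194) + 92149) = 1/(2*194 + 92149) = 1/(388 + 92149) = 1/92537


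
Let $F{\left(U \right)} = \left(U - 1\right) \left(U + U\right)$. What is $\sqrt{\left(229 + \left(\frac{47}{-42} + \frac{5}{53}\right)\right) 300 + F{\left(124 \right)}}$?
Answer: $\frac{\sqrt{13612225214}}{371} \approx 314.48$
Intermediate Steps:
$F{\left(U \right)} = 2 U \left(-1 + U\right)$ ($F{\left(U \right)} = \left(U - 1\right) 2 U = \left(-1 + U\right) 2 U = 2 U \left(-1 + U\right)$)
$\sqrt{\left(229 + \left(\frac{47}{-42} + \frac{5}{53}\right)\right) 300 + F{\left(124 \right)}} = \sqrt{\left(229 + \left(\frac{47}{-42} + \frac{5}{53}\right)\right) 300 + 2 \cdot 124 \left(-1 + 124\right)} = \sqrt{\left(229 + \left(47 \left(- \frac{1}{42}\right) + 5 \cdot \frac{1}{53}\right)\right) 300 + 2 \cdot 124 \cdot 123} = \sqrt{\left(229 + \left(- \frac{47}{42} + \frac{5}{53}\right)\right) 300 + 30504} = \sqrt{\left(229 - \frac{2281}{2226}\right) 300 + 30504} = \sqrt{\frac{507473}{2226} \cdot 300 + 30504} = \sqrt{\frac{25373650}{371} + 30504} = \sqrt{\frac{36690634}{371}} = \frac{\sqrt{13612225214}}{371}$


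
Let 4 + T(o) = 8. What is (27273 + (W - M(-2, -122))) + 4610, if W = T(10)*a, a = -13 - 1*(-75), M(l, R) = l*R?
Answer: 31887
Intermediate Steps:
M(l, R) = R*l
T(o) = 4 (T(o) = -4 + 8 = 4)
a = 62 (a = -13 + 75 = 62)
W = 248 (W = 4*62 = 248)
(27273 + (W - M(-2, -122))) + 4610 = (27273 + (248 - (-122)*(-2))) + 4610 = (27273 + (248 - 1*244)) + 4610 = (27273 + (248 - 244)) + 4610 = (27273 + 4) + 4610 = 27277 + 4610 = 31887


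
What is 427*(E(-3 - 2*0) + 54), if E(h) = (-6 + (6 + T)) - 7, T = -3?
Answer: 18788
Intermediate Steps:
E(h) = -10 (E(h) = (-6 + (6 - 3)) - 7 = (-6 + 3) - 7 = -3 - 7 = -10)
427*(E(-3 - 2*0) + 54) = 427*(-10 + 54) = 427*44 = 18788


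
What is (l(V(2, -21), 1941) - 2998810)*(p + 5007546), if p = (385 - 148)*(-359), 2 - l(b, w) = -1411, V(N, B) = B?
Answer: -14754575828811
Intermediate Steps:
l(b, w) = 1413 (l(b, w) = 2 - 1*(-1411) = 2 + 1411 = 1413)
p = -85083 (p = 237*(-359) = -85083)
(l(V(2, -21), 1941) - 2998810)*(p + 5007546) = (1413 - 2998810)*(-85083 + 5007546) = -2997397*4922463 = -14754575828811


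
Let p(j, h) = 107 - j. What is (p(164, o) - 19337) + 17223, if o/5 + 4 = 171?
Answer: -2171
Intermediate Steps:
o = 835 (o = -20 + 5*171 = -20 + 855 = 835)
(p(164, o) - 19337) + 17223 = ((107 - 1*164) - 19337) + 17223 = ((107 - 164) - 19337) + 17223 = (-57 - 19337) + 17223 = -19394 + 17223 = -2171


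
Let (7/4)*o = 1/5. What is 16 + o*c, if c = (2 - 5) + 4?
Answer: 564/35 ≈ 16.114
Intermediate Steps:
c = 1 (c = -3 + 4 = 1)
o = 4/35 (o = (4/7)/5 = (4/7)*(1/5) = 4/35 ≈ 0.11429)
16 + o*c = 16 + (4/35)*1 = 16 + 4/35 = 564/35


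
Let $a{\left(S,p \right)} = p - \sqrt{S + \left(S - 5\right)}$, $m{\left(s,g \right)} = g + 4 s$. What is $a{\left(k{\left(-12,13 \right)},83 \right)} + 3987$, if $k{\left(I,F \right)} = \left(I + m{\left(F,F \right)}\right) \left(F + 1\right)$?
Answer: $4070 - \sqrt{1479} \approx 4031.5$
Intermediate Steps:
$k{\left(I,F \right)} = \left(1 + F\right) \left(I + 5 F\right)$ ($k{\left(I,F \right)} = \left(I + \left(F + 4 F\right)\right) \left(F + 1\right) = \left(I + 5 F\right) \left(1 + F\right) = \left(1 + F\right) \left(I + 5 F\right)$)
$a{\left(S,p \right)} = p - \sqrt{-5 + 2 S}$ ($a{\left(S,p \right)} = p - \sqrt{S + \left(-5 + S\right)} = p - \sqrt{-5 + 2 S}$)
$a{\left(k{\left(-12,13 \right)},83 \right)} + 3987 = \left(83 - \sqrt{-5 + 2 \left(-12 + 5 \cdot 13 + 5 \cdot 13^{2} + 13 \left(-12\right)\right)}\right) + 3987 = \left(83 - \sqrt{-5 + 2 \left(-12 + 65 + 5 \cdot 169 - 156\right)}\right) + 3987 = \left(83 - \sqrt{-5 + 2 \left(-12 + 65 + 845 - 156\right)}\right) + 3987 = \left(83 - \sqrt{-5 + 2 \cdot 742}\right) + 3987 = \left(83 - \sqrt{-5 + 1484}\right) + 3987 = \left(83 - \sqrt{1479}\right) + 3987 = 4070 - \sqrt{1479}$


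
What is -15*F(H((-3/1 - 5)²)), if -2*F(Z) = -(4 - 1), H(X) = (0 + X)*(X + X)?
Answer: -45/2 ≈ -22.500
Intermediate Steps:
H(X) = 2*X² (H(X) = X*(2*X) = 2*X²)
F(Z) = 3/2 (F(Z) = -(-1)*(4 - 1)/2 = -(-1)*3/2 = -½*(-3) = 3/2)
-15*F(H((-3/1 - 5)²)) = -15*3/2 = -45/2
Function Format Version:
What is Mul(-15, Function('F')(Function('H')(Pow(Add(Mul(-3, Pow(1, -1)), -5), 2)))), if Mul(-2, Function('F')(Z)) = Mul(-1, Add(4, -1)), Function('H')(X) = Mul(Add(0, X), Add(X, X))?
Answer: Rational(-45, 2) ≈ -22.500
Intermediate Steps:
Function('H')(X) = Mul(2, Pow(X, 2)) (Function('H')(X) = Mul(X, Mul(2, X)) = Mul(2, Pow(X, 2)))
Function('F')(Z) = Rational(3, 2) (Function('F')(Z) = Mul(Rational(-1, 2), Mul(-1, Add(4, -1))) = Mul(Rational(-1, 2), Mul(-1, 3)) = Mul(Rational(-1, 2), -3) = Rational(3, 2))
Mul(-15, Function('F')(Function('H')(Pow(Add(Mul(-3, Pow(1, -1)), -5), 2)))) = Mul(-15, Rational(3, 2)) = Rational(-45, 2)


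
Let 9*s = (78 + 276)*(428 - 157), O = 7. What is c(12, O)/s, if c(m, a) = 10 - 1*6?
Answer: 6/15989 ≈ 0.00037526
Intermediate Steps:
s = 31978/3 (s = ((78 + 276)*(428 - 157))/9 = (354*271)/9 = (1/9)*95934 = 31978/3 ≈ 10659.)
c(m, a) = 4 (c(m, a) = 10 - 6 = 4)
c(12, O)/s = 4/(31978/3) = 4*(3/31978) = 6/15989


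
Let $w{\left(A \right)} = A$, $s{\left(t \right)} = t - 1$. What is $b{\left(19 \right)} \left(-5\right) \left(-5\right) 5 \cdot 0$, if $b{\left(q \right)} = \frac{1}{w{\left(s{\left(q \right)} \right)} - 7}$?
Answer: $0$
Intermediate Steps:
$s{\left(t \right)} = -1 + t$ ($s{\left(t \right)} = t - 1 = -1 + t$)
$b{\left(q \right)} = \frac{1}{-8 + q}$ ($b{\left(q \right)} = \frac{1}{\left(-1 + q\right) - 7} = \frac{1}{-8 + q}$)
$b{\left(19 \right)} \left(-5\right) \left(-5\right) 5 \cdot 0 = \frac{\left(-5\right) \left(-5\right) 5 \cdot 0}{-8 + 19} = \frac{25 \cdot 5 \cdot 0}{11} = \frac{125 \cdot 0}{11} = \frac{1}{11} \cdot 0 = 0$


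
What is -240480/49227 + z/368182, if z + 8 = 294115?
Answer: -24687467357/6041498438 ≈ -4.0863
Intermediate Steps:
z = 294107 (z = -8 + 294115 = 294107)
-240480/49227 + z/368182 = -240480/49227 + 294107/368182 = -240480*1/49227 + 294107*(1/368182) = -80160/16409 + 294107/368182 = -24687467357/6041498438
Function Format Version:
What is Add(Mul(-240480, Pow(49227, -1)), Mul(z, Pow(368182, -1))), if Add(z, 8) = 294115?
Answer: Rational(-24687467357, 6041498438) ≈ -4.0863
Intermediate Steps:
z = 294107 (z = Add(-8, 294115) = 294107)
Add(Mul(-240480, Pow(49227, -1)), Mul(z, Pow(368182, -1))) = Add(Mul(-240480, Pow(49227, -1)), Mul(294107, Pow(368182, -1))) = Add(Mul(-240480, Rational(1, 49227)), Mul(294107, Rational(1, 368182))) = Add(Rational(-80160, 16409), Rational(294107, 368182)) = Rational(-24687467357, 6041498438)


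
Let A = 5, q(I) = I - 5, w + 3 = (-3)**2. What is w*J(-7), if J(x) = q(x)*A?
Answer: -360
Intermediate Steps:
w = 6 (w = -3 + (-3)**2 = -3 + 9 = 6)
q(I) = -5 + I
J(x) = -25 + 5*x (J(x) = (-5 + x)*5 = -25 + 5*x)
w*J(-7) = 6*(-25 + 5*(-7)) = 6*(-25 - 35) = 6*(-60) = -360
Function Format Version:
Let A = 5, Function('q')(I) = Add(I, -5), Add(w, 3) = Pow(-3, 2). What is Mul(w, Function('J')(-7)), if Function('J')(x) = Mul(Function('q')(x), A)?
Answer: -360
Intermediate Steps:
w = 6 (w = Add(-3, Pow(-3, 2)) = Add(-3, 9) = 6)
Function('q')(I) = Add(-5, I)
Function('J')(x) = Add(-25, Mul(5, x)) (Function('J')(x) = Mul(Add(-5, x), 5) = Add(-25, Mul(5, x)))
Mul(w, Function('J')(-7)) = Mul(6, Add(-25, Mul(5, -7))) = Mul(6, Add(-25, -35)) = Mul(6, -60) = -360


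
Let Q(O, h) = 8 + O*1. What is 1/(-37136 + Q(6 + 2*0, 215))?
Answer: -1/37122 ≈ -2.6938e-5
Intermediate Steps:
Q(O, h) = 8 + O
1/(-37136 + Q(6 + 2*0, 215)) = 1/(-37136 + (8 + (6 + 2*0))) = 1/(-37136 + (8 + (6 + 0))) = 1/(-37136 + (8 + 6)) = 1/(-37136 + 14) = 1/(-37122) = -1/37122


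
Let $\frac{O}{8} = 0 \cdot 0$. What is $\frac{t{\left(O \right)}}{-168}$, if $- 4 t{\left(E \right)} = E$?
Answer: $0$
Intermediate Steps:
$O = 0$ ($O = 8 \cdot 0 \cdot 0 = 8 \cdot 0 = 0$)
$t{\left(E \right)} = - \frac{E}{4}$
$\frac{t{\left(O \right)}}{-168} = \frac{\left(- \frac{1}{4}\right) 0}{-168} = 0 \left(- \frac{1}{168}\right) = 0$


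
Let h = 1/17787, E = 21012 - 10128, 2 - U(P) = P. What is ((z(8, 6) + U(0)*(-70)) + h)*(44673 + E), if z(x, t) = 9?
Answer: -43151047824/5929 ≈ -7.2780e+6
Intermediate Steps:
U(P) = 2 - P
E = 10884
h = 1/17787 ≈ 5.6221e-5
((z(8, 6) + U(0)*(-70)) + h)*(44673 + E) = ((9 + (2 - 1*0)*(-70)) + 1/17787)*(44673 + 10884) = ((9 + (2 + 0)*(-70)) + 1/17787)*55557 = ((9 + 2*(-70)) + 1/17787)*55557 = ((9 - 140) + 1/17787)*55557 = (-131 + 1/17787)*55557 = -2330096/17787*55557 = -43151047824/5929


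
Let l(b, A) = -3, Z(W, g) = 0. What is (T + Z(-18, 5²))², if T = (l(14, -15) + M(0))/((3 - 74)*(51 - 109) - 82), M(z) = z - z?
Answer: 9/16289296 ≈ 5.5251e-7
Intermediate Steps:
M(z) = 0
T = -3/4036 (T = (-3 + 0)/((3 - 74)*(51 - 109) - 82) = -3/(-71*(-58) - 82) = -3/(4118 - 82) = -3/4036 ≈ -0.00074331)
(T + Z(-18, 5²))² = (-3/4036 + 0)² = (-3/4036)² = 9/16289296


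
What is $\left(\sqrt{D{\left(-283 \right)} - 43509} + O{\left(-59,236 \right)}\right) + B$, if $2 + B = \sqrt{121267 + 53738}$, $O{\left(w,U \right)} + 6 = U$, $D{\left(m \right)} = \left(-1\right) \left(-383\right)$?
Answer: $228 + 3 \sqrt{19445} + i \sqrt{43126} \approx 646.34 + 207.67 i$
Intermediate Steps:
$D{\left(m \right)} = 383$
$O{\left(w,U \right)} = -6 + U$
$B = -2 + 3 \sqrt{19445}$ ($B = -2 + \sqrt{121267 + 53738} = -2 + \sqrt{175005} = -2 + 3 \sqrt{19445} \approx 416.34$)
$\left(\sqrt{D{\left(-283 \right)} - 43509} + O{\left(-59,236 \right)}\right) + B = \left(\sqrt{383 - 43509} + \left(-6 + 236\right)\right) - \left(2 - 3 \sqrt{19445}\right) = \left(\sqrt{-43126} + 230\right) - \left(2 - 3 \sqrt{19445}\right) = \left(i \sqrt{43126} + 230\right) - \left(2 - 3 \sqrt{19445}\right) = \left(230 + i \sqrt{43126}\right) - \left(2 - 3 \sqrt{19445}\right) = 228 + 3 \sqrt{19445} + i \sqrt{43126}$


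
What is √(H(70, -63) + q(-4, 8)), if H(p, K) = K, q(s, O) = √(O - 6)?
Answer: √(-63 + √2) ≈ 7.8477*I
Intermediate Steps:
q(s, O) = √(-6 + O)
√(H(70, -63) + q(-4, 8)) = √(-63 + √(-6 + 8)) = √(-63 + √2)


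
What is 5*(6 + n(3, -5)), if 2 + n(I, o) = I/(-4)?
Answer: 65/4 ≈ 16.250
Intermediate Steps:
n(I, o) = -2 - I/4 (n(I, o) = -2 + I/(-4) = -2 + I*(-¼) = -2 - I/4)
5*(6 + n(3, -5)) = 5*(6 + (-2 - ¼*3)) = 5*(6 + (-2 - ¾)) = 5*(6 - 11/4) = 5*(13/4) = 65/4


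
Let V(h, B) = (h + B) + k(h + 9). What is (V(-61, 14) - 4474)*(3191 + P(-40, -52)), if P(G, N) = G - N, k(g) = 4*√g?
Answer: -14480763 + 25624*I*√13 ≈ -1.4481e+7 + 92389.0*I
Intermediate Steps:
V(h, B) = B + h + 4*√(9 + h) (V(h, B) = (h + B) + 4*√(h + 9) = (B + h) + 4*√(9 + h) = B + h + 4*√(9 + h))
(V(-61, 14) - 4474)*(3191 + P(-40, -52)) = ((14 - 61 + 4*√(9 - 61)) - 4474)*(3191 + (-40 - 1*(-52))) = ((14 - 61 + 4*√(-52)) - 4474)*(3191 + (-40 + 52)) = ((14 - 61 + 4*(2*I*√13)) - 4474)*(3191 + 12) = ((14 - 61 + 8*I*√13) - 4474)*3203 = ((-47 + 8*I*√13) - 4474)*3203 = (-4521 + 8*I*√13)*3203 = -14480763 + 25624*I*√13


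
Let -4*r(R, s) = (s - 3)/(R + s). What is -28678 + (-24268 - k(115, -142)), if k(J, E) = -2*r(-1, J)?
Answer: -3017950/57 ≈ -52947.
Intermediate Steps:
r(R, s) = -(-3 + s)/(4*(R + s)) (r(R, s) = -(s - 3)/(4*(R + s)) = -(-3 + s)/(4*(R + s)))
k(J, E) = -(3 - J)/(2*(-1 + J))
-28678 + (-24268 - k(115, -142)) = -28678 + (-24268 - (-3 + 115)/(2*(-1 + 115))) = -28678 + (-24268 - 112/(2*114)) = -28678 + (-24268 - 1*28/57) = -28678 + (-24268 - 28/57) = -28678 - 1383304/57 = -3017950/57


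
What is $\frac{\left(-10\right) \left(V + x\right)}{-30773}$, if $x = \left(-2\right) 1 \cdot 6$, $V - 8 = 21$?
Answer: $\frac{170}{30773} \approx 0.0055243$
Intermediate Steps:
$V = 29$ ($V = 8 + 21 = 29$)
$x = -12$ ($x = \left(-2\right) 6 = -12$)
$\frac{\left(-10\right) \left(V + x\right)}{-30773} = \frac{\left(-10\right) \left(29 - 12\right)}{-30773} = \left(-10\right) 17 \left(- \frac{1}{30773}\right) = \left(-170\right) \left(- \frac{1}{30773}\right) = \frac{170}{30773}$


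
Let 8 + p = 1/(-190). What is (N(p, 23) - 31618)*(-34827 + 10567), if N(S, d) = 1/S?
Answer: 1166691735680/1521 ≈ 7.6706e+8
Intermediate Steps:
p = -1521/190 (p = -8 + 1/(-190) = -8 - 1/190 = -1521/190 ≈ -8.0053)
(N(p, 23) - 31618)*(-34827 + 10567) = (1/(-1521/190) - 31618)*(-34827 + 10567) = (-190/1521 - 31618)*(-24260) = -48091168/1521*(-24260) = 1166691735680/1521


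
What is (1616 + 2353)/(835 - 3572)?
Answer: -567/391 ≈ -1.4501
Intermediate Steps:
(1616 + 2353)/(835 - 3572) = 3969/(-2737) = 3969*(-1/2737) = -567/391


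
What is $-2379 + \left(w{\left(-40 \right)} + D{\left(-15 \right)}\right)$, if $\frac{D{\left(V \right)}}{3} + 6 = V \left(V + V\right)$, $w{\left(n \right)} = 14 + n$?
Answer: $-1073$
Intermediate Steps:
$D{\left(V \right)} = -18 + 6 V^{2}$ ($D{\left(V \right)} = -18 + 3 V \left(V + V\right) = -18 + 3 V 2 V = -18 + 3 \cdot 2 V^{2} = -18 + 6 V^{2}$)
$-2379 + \left(w{\left(-40 \right)} + D{\left(-15 \right)}\right) = -2379 + \left(\left(14 - 40\right) - \left(18 - 6 \left(-15\right)^{2}\right)\right) = -2379 + \left(-26 + \left(-18 + 6 \cdot 225\right)\right) = -2379 + \left(-26 + \left(-18 + 1350\right)\right) = -2379 + \left(-26 + 1332\right) = -2379 + 1306 = -1073$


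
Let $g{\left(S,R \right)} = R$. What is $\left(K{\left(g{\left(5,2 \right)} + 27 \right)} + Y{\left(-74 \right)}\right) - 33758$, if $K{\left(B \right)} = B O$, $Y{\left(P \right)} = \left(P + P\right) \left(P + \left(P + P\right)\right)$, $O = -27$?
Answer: $-1685$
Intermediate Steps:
$Y{\left(P \right)} = 6 P^{2}$ ($Y{\left(P \right)} = 2 P \left(P + 2 P\right) = 2 P 3 P = 6 P^{2}$)
$K{\left(B \right)} = - 27 B$ ($K{\left(B \right)} = B \left(-27\right) = - 27 B$)
$\left(K{\left(g{\left(5,2 \right)} + 27 \right)} + Y{\left(-74 \right)}\right) - 33758 = \left(- 27 \left(2 + 27\right) + 6 \left(-74\right)^{2}\right) - 33758 = \left(\left(-27\right) 29 + 6 \cdot 5476\right) - 33758 = \left(-783 + 32856\right) - 33758 = 32073 - 33758 = -1685$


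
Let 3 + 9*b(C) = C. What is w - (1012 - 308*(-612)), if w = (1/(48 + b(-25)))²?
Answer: -30930737647/163216 ≈ -1.8951e+5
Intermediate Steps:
b(C) = -⅓ + C/9
w = 81/163216 (w = (1/(48 + (-⅓ + (⅑)*(-25))))² = (1/(48 + (-⅓ - 25/9)))² = (1/(48 - 28/9))² = (1/(404/9))² = (9/404)² = 81/163216 ≈ 0.00049627)
w - (1012 - 308*(-612)) = 81/163216 - (1012 - 308*(-612)) = 81/163216 - (1012 + 188496) = 81/163216 - 1*189508 = 81/163216 - 189508 = -30930737647/163216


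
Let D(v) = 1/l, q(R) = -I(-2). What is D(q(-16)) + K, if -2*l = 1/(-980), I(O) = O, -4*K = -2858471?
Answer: 2866311/4 ≈ 7.1658e+5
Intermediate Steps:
K = 2858471/4 (K = -1/4*(-2858471) = 2858471/4 ≈ 7.1462e+5)
l = 1/1960 (l = -1/2/(-980) = -1/2*(-1/980) = 1/1960 ≈ 0.00051020)
q(R) = 2 (q(R) = -1*(-2) = 2)
D(v) = 1960 (D(v) = 1/(1/1960) = 1960)
D(q(-16)) + K = 1960 + 2858471/4 = 2866311/4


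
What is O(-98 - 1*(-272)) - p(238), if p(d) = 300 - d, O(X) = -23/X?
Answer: -10811/174 ≈ -62.132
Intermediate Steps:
O(-98 - 1*(-272)) - p(238) = -23/(-98 - 1*(-272)) - (300 - 1*238) = -23/(-98 + 272) - (300 - 238) = -23/174 - 1*62 = -23*1/174 - 62 = -23/174 - 62 = -10811/174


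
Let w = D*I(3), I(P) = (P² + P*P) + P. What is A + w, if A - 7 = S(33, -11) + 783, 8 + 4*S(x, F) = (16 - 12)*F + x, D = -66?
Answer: -2403/4 ≈ -600.75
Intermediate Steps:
I(P) = P + 2*P² (I(P) = (P² + P²) + P = 2*P² + P = P + 2*P²)
S(x, F) = -2 + F + x/4 (S(x, F) = -2 + ((16 - 12)*F + x)/4 = -2 + (4*F + x)/4 = -2 + (x + 4*F)/4 = -2 + (F + x/4) = -2 + F + x/4)
w = -1386 (w = -198*(1 + 2*3) = -198*(1 + 6) = -198*7 = -66*21 = -1386)
A = 3141/4 (A = 7 + ((-2 - 11 + (¼)*33) + 783) = 7 + ((-2 - 11 + 33/4) + 783) = 7 + (-19/4 + 783) = 7 + 3113/4 = 3141/4 ≈ 785.25)
A + w = 3141/4 - 1386 = -2403/4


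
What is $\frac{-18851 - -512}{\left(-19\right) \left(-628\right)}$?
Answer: $- \frac{18339}{11932} \approx -1.537$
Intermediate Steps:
$\frac{-18851 - -512}{\left(-19\right) \left(-628\right)} = \frac{-18851 + 512}{11932} = \left(-18339\right) \frac{1}{11932} = - \frac{18339}{11932}$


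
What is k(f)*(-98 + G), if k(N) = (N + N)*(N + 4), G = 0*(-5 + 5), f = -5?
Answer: -980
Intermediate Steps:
G = 0 (G = 0*0 = 0)
k(N) = 2*N*(4 + N) (k(N) = (2*N)*(4 + N) = 2*N*(4 + N))
k(f)*(-98 + G) = (2*(-5)*(4 - 5))*(-98 + 0) = (2*(-5)*(-1))*(-98) = 10*(-98) = -980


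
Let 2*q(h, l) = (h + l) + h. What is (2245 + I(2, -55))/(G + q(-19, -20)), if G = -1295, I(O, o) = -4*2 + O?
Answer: -2239/1324 ≈ -1.6911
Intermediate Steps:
q(h, l) = h + l/2 (q(h, l) = ((h + l) + h)/2 = (l + 2*h)/2 = h + l/2)
I(O, o) = -8 + O
(2245 + I(2, -55))/(G + q(-19, -20)) = (2245 + (-8 + 2))/(-1295 + (-19 + (1/2)*(-20))) = (2245 - 6)/(-1295 + (-19 - 10)) = 2239/(-1295 - 29) = 2239/(-1324) = 2239*(-1/1324) = -2239/1324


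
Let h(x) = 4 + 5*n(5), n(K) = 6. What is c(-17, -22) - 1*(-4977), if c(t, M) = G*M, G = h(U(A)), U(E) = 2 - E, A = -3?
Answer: 4229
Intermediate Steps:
h(x) = 34 (h(x) = 4 + 5*6 = 4 + 30 = 34)
G = 34
c(t, M) = 34*M
c(-17, -22) - 1*(-4977) = 34*(-22) - 1*(-4977) = -748 + 4977 = 4229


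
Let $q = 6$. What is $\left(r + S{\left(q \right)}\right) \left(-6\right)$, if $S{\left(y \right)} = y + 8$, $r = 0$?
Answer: $-84$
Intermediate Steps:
$S{\left(y \right)} = 8 + y$
$\left(r + S{\left(q \right)}\right) \left(-6\right) = \left(0 + \left(8 + 6\right)\right) \left(-6\right) = \left(0 + 14\right) \left(-6\right) = 14 \left(-6\right) = -84$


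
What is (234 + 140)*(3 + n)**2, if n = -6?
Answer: 3366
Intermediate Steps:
(234 + 140)*(3 + n)**2 = (234 + 140)*(3 - 6)**2 = 374*(-3)**2 = 374*9 = 3366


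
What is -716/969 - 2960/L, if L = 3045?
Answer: -112188/65569 ≈ -1.7110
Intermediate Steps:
-716/969 - 2960/L = -716/969 - 2960/3045 = -716*1/969 - 2960*1/3045 = -716/969 - 592/609 = -112188/65569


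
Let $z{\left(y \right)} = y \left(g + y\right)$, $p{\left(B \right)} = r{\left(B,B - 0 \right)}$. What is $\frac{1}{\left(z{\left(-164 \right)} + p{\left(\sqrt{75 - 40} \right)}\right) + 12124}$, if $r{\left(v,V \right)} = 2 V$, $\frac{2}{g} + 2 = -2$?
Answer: $\frac{2793}{109211876} - \frac{\sqrt{35}}{764483132} \approx 2.5566 \cdot 10^{-5}$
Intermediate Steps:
$g = - \frac{1}{2}$ ($g = \frac{2}{-2 - 2} = \frac{2}{-4} = 2 \left(- \frac{1}{4}\right) = - \frac{1}{2} \approx -0.5$)
$p{\left(B \right)} = 2 B$ ($p{\left(B \right)} = 2 \left(B - 0\right) = 2 \left(B + 0\right) = 2 B$)
$z{\left(y \right)} = y \left(- \frac{1}{2} + y\right)$
$\frac{1}{\left(z{\left(-164 \right)} + p{\left(\sqrt{75 - 40} \right)}\right) + 12124} = \frac{1}{\left(- 164 \left(- \frac{1}{2} - 164\right) + 2 \sqrt{75 - 40}\right) + 12124} = \frac{1}{\left(\left(-164\right) \left(- \frac{329}{2}\right) + 2 \sqrt{35}\right) + 12124} = \frac{1}{\left(26978 + 2 \sqrt{35}\right) + 12124} = \frac{1}{39102 + 2 \sqrt{35}}$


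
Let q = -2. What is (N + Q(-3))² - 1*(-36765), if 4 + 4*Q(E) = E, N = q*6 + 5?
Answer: 589465/16 ≈ 36842.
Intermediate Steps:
N = -7 (N = -2*6 + 5 = -12 + 5 = -7)
Q(E) = -1 + E/4
(N + Q(-3))² - 1*(-36765) = (-7 + (-1 + (¼)*(-3)))² - 1*(-36765) = (-7 + (-1 - ¾))² + 36765 = (-7 - 7/4)² + 36765 = (-35/4)² + 36765 = 1225/16 + 36765 = 589465/16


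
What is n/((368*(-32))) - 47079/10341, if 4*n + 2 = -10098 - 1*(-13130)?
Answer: -124941247/27061248 ≈ -4.6170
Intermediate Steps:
n = 1515/2 (n = -½ + (-10098 - 1*(-13130))/4 = -½ + (-10098 + 13130)/4 = -½ + (¼)*3032 = -½ + 758 = 1515/2 ≈ 757.50)
n/((368*(-32))) - 47079/10341 = 1515/(2*((368*(-32)))) - 47079/10341 = (1515/2)/(-11776) - 47079*1/10341 = (1515/2)*(-1/11776) - 5231/1149 = -1515/23552 - 5231/1149 = -124941247/27061248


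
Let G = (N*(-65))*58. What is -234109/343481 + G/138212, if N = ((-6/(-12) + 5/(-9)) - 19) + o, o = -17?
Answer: 128992575593/427258763748 ≈ 0.30191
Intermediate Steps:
N = -649/18 (N = ((-6/(-12) + 5/(-9)) - 19) - 17 = ((-6*(-1/12) + 5*(-1/9)) - 19) - 17 = ((1/2 - 5/9) - 19) - 17 = (-1/18 - 19) - 17 = -343/18 - 17 = -649/18 ≈ -36.056)
G = 1223365/9 (G = -649/18*(-65)*58 = (42185/18)*58 = 1223365/9 ≈ 1.3593e+5)
-234109/343481 + G/138212 = -234109/343481 + (1223365/9)/138212 = -234109*1/343481 + (1223365/9)*(1/138212) = -234109/343481 + 1223365/1243908 = 128992575593/427258763748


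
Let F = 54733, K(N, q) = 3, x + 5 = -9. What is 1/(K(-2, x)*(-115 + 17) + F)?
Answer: 1/54439 ≈ 1.8369e-5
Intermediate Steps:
x = -14 (x = -5 - 9 = -14)
1/(K(-2, x)*(-115 + 17) + F) = 1/(3*(-115 + 17) + 54733) = 1/(3*(-98) + 54733) = 1/(-294 + 54733) = 1/54439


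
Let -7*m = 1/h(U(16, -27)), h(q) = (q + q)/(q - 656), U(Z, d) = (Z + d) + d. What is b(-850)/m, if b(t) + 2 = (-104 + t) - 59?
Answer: 269990/347 ≈ 778.07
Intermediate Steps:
b(t) = -165 + t (b(t) = -2 + ((-104 + t) - 59) = -2 + (-163 + t) = -165 + t)
U(Z, d) = Z + 2*d
h(q) = 2*q/(-656 + q) (h(q) = (2*q)/(-656 + q) = 2*q/(-656 + q))
m = -347/266 (m = -(-656 + (16 + 2*(-27)))/(2*(16 + 2*(-27)))/7 = -(-656 + (16 - 54))/(2*(16 - 54))/7 = -1/(7*(2*(-38)/(-656 - 38))) = -1/(7*(2*(-38)/(-694))) = -1/(7*(2*(-38)*(-1/694))) = -1/(7*38/347) = -⅐*347/38 = -347/266 ≈ -1.3045)
b(-850)/m = (-165 - 850)/(-347/266) = -1015*(-266/347) = 269990/347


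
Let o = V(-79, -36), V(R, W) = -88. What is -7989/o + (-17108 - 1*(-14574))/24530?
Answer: 8897599/98120 ≈ 90.681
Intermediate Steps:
o = -88
-7989/o + (-17108 - 1*(-14574))/24530 = -7989/(-88) + (-17108 - 1*(-14574))/24530 = -7989*(-1/88) + (-17108 + 14574)*(1/24530) = 7989/88 - 2534*1/24530 = 7989/88 - 1267/12265 = 8897599/98120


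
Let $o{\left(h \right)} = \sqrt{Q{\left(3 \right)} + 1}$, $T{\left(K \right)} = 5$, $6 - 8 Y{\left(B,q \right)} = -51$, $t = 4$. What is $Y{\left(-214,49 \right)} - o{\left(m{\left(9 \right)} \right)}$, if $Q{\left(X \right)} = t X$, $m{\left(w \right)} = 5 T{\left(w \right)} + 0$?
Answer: $\frac{57}{8} - \sqrt{13} \approx 3.5194$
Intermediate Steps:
$Y{\left(B,q \right)} = \frac{57}{8}$ ($Y{\left(B,q \right)} = \frac{3}{4} - - \frac{51}{8} = \frac{3}{4} + \frac{51}{8} = \frac{57}{8}$)
$m{\left(w \right)} = 25$ ($m{\left(w \right)} = 5 \cdot 5 + 0 = 25 + 0 = 25$)
$Q{\left(X \right)} = 4 X$
$o{\left(h \right)} = \sqrt{13}$ ($o{\left(h \right)} = \sqrt{4 \cdot 3 + 1} = \sqrt{12 + 1} = \sqrt{13}$)
$Y{\left(-214,49 \right)} - o{\left(m{\left(9 \right)} \right)} = \frac{57}{8} - \sqrt{13}$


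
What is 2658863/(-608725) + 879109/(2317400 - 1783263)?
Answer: -885061480206/325142545325 ≈ -2.7221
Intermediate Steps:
2658863/(-608725) + 879109/(2317400 - 1783263) = 2658863*(-1/608725) + 879109/534137 = -2658863/608725 + 879109*(1/534137) = -2658863/608725 + 879109/534137 = -885061480206/325142545325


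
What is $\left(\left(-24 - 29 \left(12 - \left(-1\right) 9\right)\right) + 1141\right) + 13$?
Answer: $521$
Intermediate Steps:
$\left(\left(-24 - 29 \left(12 - \left(-1\right) 9\right)\right) + 1141\right) + 13 = \left(\left(-24 - 29 \left(12 - -9\right)\right) + 1141\right) + 13 = \left(\left(-24 - 29 \left(12 + 9\right)\right) + 1141\right) + 13 = \left(\left(-24 - 609\right) + 1141\right) + 13 = \left(-633 + 1141\right) + 13 = 508 + 13 = 521$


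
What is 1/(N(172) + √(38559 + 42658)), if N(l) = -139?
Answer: 139/61896 + √81217/61896 ≈ 0.0068500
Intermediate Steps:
1/(N(172) + √(38559 + 42658)) = 1/(-139 + √(38559 + 42658)) = 1/(-139 + √81217)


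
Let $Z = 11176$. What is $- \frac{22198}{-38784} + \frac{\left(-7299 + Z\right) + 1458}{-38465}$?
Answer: $\frac{64693343}{149182656} \approx 0.43365$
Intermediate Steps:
$- \frac{22198}{-38784} + \frac{\left(-7299 + Z\right) + 1458}{-38465} = - \frac{22198}{-38784} + \frac{\left(-7299 + 11176\right) + 1458}{-38465} = \left(-22198\right) \left(- \frac{1}{38784}\right) + \left(3877 + 1458\right) \left(- \frac{1}{38465}\right) = \frac{11099}{19392} + 5335 \left(- \frac{1}{38465}\right) = \frac{11099}{19392} - \frac{1067}{7693} = \frac{64693343}{149182656}$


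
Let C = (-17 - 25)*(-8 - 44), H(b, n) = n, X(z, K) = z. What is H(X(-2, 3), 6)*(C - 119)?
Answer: 12390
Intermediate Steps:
C = 2184 (C = -42*(-52) = 2184)
H(X(-2, 3), 6)*(C - 119) = 6*(2184 - 119) = 6*2065 = 12390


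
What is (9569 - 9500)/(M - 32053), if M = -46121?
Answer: -23/26058 ≈ -0.00088265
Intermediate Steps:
(9569 - 9500)/(M - 32053) = (9569 - 9500)/(-46121 - 32053) = 69/(-78174) = 69*(-1/78174) = -23/26058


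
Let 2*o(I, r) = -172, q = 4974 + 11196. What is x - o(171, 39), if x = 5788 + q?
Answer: 22044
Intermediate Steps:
q = 16170
o(I, r) = -86 (o(I, r) = (½)*(-172) = -86)
x = 21958 (x = 5788 + 16170 = 21958)
x - o(171, 39) = 21958 - 1*(-86) = 21958 + 86 = 22044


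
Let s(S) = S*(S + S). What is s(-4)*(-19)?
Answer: -608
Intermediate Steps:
s(S) = 2*S² (s(S) = S*(2*S) = 2*S²)
s(-4)*(-19) = (2*(-4)²)*(-19) = (2*16)*(-19) = 32*(-19) = -608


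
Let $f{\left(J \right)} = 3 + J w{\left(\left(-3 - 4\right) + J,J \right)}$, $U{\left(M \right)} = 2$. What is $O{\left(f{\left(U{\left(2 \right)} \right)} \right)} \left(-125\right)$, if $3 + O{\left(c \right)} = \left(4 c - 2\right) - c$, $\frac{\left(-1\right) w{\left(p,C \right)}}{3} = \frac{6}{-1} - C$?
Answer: $-18500$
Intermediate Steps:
$w{\left(p,C \right)} = 18 + 3 C$ ($w{\left(p,C \right)} = - 3 \left(\frac{6}{-1} - C\right) = - 3 \left(6 \left(-1\right) - C\right) = - 3 \left(-6 - C\right) = 18 + 3 C$)
$f{\left(J \right)} = 3 + J \left(18 + 3 J\right)$
$O{\left(c \right)} = -5 + 3 c$ ($O{\left(c \right)} = -3 + \left(\left(4 c - 2\right) - c\right) = -3 + \left(\left(-2 + 4 c\right) - c\right) = -3 + \left(-2 + 3 c\right) = -5 + 3 c$)
$O{\left(f{\left(U{\left(2 \right)} \right)} \right)} \left(-125\right) = \left(-5 + 3 \left(3 + 3 \cdot 2 \left(6 + 2\right)\right)\right) \left(-125\right) = \left(-5 + 3 \left(3 + 3 \cdot 2 \cdot 8\right)\right) \left(-125\right) = \left(-5 + 3 \left(3 + 48\right)\right) \left(-125\right) = \left(-5 + 3 \cdot 51\right) \left(-125\right) = \left(-5 + 153\right) \left(-125\right) = 148 \left(-125\right) = -18500$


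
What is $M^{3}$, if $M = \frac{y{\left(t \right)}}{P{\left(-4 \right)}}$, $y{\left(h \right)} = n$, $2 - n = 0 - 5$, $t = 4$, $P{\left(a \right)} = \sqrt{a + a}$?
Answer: $\frac{343 i \sqrt{2}}{32} \approx 15.159 i$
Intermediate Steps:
$P{\left(a \right)} = \sqrt{2} \sqrt{a}$ ($P{\left(a \right)} = \sqrt{2 a} = \sqrt{2} \sqrt{a}$)
$n = 7$ ($n = 2 - \left(0 - 5\right) = 2 - -5 = 2 + 5 = 7$)
$y{\left(h \right)} = 7$
$M = - \frac{7 i \sqrt{2}}{4}$ ($M = \frac{7}{\sqrt{2} \sqrt{-4}} = \frac{7}{\sqrt{2} \cdot 2 i} = \frac{7}{2 i \sqrt{2}} = 7 \left(- \frac{i \sqrt{2}}{4}\right) = - \frac{7 i \sqrt{2}}{4} \approx - 2.4749 i$)
$M^{3} = \left(- \frac{7 i \sqrt{2}}{4}\right)^{3} = \frac{343 i \sqrt{2}}{32}$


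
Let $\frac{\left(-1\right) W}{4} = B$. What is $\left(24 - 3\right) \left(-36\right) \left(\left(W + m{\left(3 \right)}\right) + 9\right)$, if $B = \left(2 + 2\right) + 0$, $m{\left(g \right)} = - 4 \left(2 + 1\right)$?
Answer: $14364$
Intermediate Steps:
$m{\left(g \right)} = -12$ ($m{\left(g \right)} = \left(-4\right) 3 = -12$)
$B = 4$ ($B = 4 + 0 = 4$)
$W = -16$ ($W = \left(-4\right) 4 = -16$)
$\left(24 - 3\right) \left(-36\right) \left(\left(W + m{\left(3 \right)}\right) + 9\right) = \left(24 - 3\right) \left(-36\right) \left(\left(-16 - 12\right) + 9\right) = \left(24 - 3\right) \left(-36\right) \left(-28 + 9\right) = 21 \left(-36\right) \left(-19\right) = \left(-756\right) \left(-19\right) = 14364$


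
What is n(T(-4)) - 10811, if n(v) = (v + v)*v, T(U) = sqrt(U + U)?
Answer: -10827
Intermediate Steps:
T(U) = sqrt(2)*sqrt(U) (T(U) = sqrt(2*U) = sqrt(2)*sqrt(U))
n(v) = 2*v**2 (n(v) = (2*v)*v = 2*v**2)
n(T(-4)) - 10811 = 2*(sqrt(2)*sqrt(-4))**2 - 10811 = 2*(sqrt(2)*(2*I))**2 - 10811 = 2*(2*I*sqrt(2))**2 - 10811 = 2*(-8) - 10811 = -16 - 10811 = -10827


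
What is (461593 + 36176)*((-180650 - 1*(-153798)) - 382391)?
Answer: -203708478867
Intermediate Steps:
(461593 + 36176)*((-180650 - 1*(-153798)) - 382391) = 497769*((-180650 + 153798) - 382391) = 497769*(-26852 - 382391) = 497769*(-409243) = -203708478867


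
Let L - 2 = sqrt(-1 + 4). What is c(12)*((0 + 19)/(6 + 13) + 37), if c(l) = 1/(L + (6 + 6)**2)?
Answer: 5548/21313 - 38*sqrt(3)/21313 ≈ 0.25722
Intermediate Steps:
L = 2 + sqrt(3) (L = 2 + sqrt(-1 + 4) = 2 + sqrt(3) ≈ 3.7321)
c(l) = 1/(146 + sqrt(3)) (c(l) = 1/((2 + sqrt(3)) + (6 + 6)**2) = 1/((2 + sqrt(3)) + 12**2) = 1/((2 + sqrt(3)) + 144) = 1/(146 + sqrt(3)))
c(12)*((0 + 19)/(6 + 13) + 37) = (146/21313 - sqrt(3)/21313)*((0 + 19)/(6 + 13) + 37) = (146/21313 - sqrt(3)/21313)*(19/19 + 37) = (146/21313 - sqrt(3)/21313)*(19*(1/19) + 37) = (146/21313 - sqrt(3)/21313)*(1 + 37) = (146/21313 - sqrt(3)/21313)*38 = 5548/21313 - 38*sqrt(3)/21313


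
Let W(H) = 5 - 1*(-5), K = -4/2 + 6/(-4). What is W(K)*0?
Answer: 0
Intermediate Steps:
K = -7/2 (K = -4*½ + 6*(-¼) = -2 - 3/2 = -7/2 ≈ -3.5000)
W(H) = 10 (W(H) = 5 + 5 = 10)
W(K)*0 = 10*0 = 0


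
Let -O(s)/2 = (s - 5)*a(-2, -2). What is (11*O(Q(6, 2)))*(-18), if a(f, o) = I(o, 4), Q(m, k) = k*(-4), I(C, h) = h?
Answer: -20592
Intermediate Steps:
Q(m, k) = -4*k
a(f, o) = 4
O(s) = 40 - 8*s (O(s) = -2*(s - 5)*4 = -2*(-5 + s)*4 = -2*(-20 + 4*s) = 40 - 8*s)
(11*O(Q(6, 2)))*(-18) = (11*(40 - (-32)*2))*(-18) = (11*(40 - 8*(-8)))*(-18) = (11*(40 + 64))*(-18) = (11*104)*(-18) = 1144*(-18) = -20592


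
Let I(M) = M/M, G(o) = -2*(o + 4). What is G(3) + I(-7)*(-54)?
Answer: -68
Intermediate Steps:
G(o) = -8 - 2*o (G(o) = -2*(4 + o) = -8 - 2*o)
I(M) = 1
G(3) + I(-7)*(-54) = (-8 - 2*3) + 1*(-54) = (-8 - 6) - 54 = -14 - 54 = -68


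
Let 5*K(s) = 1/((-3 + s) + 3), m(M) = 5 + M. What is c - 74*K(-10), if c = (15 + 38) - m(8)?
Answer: 1037/25 ≈ 41.480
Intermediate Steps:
K(s) = 1/(5*s) (K(s) = 1/(5*((-3 + s) + 3)) = 1/(5*s))
c = 40 (c = (15 + 38) - (5 + 8) = 53 - 1*13 = 53 - 13 = 40)
c - 74*K(-10) = 40 - 74/(5*(-10)) = 40 - 74*(-1)/(5*10) = 40 - 74*(-1/50) = 40 + 37/25 = 1037/25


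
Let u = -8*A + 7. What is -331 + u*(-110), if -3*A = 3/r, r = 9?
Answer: -10789/9 ≈ -1198.8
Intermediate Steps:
A = -⅑ (A = -1/9 = -⅓*⅓ = -⅑ ≈ -0.11111)
u = 71/9 (u = -8*(-⅑) + 7 = 8/9 + 7 = 71/9 ≈ 7.8889)
-331 + u*(-110) = -331 + (71/9)*(-110) = -331 - 7810/9 = -10789/9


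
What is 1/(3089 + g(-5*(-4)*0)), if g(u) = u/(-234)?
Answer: 1/3089 ≈ 0.00032373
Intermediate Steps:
g(u) = -u/234 (g(u) = u*(-1/234) = -u/234)
1/(3089 + g(-5*(-4)*0)) = 1/(3089 - (-5*(-4))*0/234) = 1/(3089 - 10*0/117) = 1/(3089 - 1/234*0) = 1/(3089 + 0) = 1/3089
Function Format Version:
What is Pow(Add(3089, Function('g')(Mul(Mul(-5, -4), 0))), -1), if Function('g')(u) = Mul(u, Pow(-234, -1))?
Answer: Rational(1, 3089) ≈ 0.00032373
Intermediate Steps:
Function('g')(u) = Mul(Rational(-1, 234), u) (Function('g')(u) = Mul(u, Rational(-1, 234)) = Mul(Rational(-1, 234), u))
Pow(Add(3089, Function('g')(Mul(Mul(-5, -4), 0))), -1) = Pow(Add(3089, Mul(Rational(-1, 234), Mul(Mul(-5, -4), 0))), -1) = Pow(Add(3089, Mul(Rational(-1, 234), Mul(20, 0))), -1) = Pow(Add(3089, Mul(Rational(-1, 234), 0)), -1) = Pow(Add(3089, 0), -1) = Pow(3089, -1) = Rational(1, 3089)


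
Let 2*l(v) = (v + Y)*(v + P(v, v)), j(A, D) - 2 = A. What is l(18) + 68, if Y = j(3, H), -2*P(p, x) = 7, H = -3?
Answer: 939/4 ≈ 234.75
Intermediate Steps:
P(p, x) = -7/2 (P(p, x) = -½*7 = -7/2)
j(A, D) = 2 + A
Y = 5 (Y = 2 + 3 = 5)
l(v) = (5 + v)*(-7/2 + v)/2 (l(v) = ((v + 5)*(v - 7/2))/2 = ((5 + v)*(-7/2 + v))/2 = (5 + v)*(-7/2 + v)/2)
l(18) + 68 = (-35/4 + (½)*18² + (¾)*18) + 68 = (-35/4 + (½)*324 + 27/2) + 68 = (-35/4 + 162 + 27/2) + 68 = 667/4 + 68 = 939/4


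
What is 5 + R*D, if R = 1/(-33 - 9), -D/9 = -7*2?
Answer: 2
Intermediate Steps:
D = 126 (D = -(-63)*2 = -9*(-14) = 126)
R = -1/42 (R = 1/(-42) = -1/42 ≈ -0.023810)
5 + R*D = 5 - 1/42*126 = 5 - 3 = 2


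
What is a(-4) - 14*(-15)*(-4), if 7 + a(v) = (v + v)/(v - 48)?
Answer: -11009/13 ≈ -846.85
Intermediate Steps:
a(v) = -7 + 2*v/(-48 + v) (a(v) = -7 + (v + v)/(v - 48) = -7 + (2*v)/(-48 + v) = -7 + 2*v/(-48 + v))
a(-4) - 14*(-15)*(-4) = (336 - 5*(-4))/(-48 - 4) - 14*(-15)*(-4) = (336 + 20)/(-52) + 210*(-4) = -1/52*356 - 840 = -89/13 - 840 = -11009/13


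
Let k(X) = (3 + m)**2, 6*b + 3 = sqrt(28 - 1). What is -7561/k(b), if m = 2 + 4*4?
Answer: -7561/441 ≈ -17.145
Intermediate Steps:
b = -1/2 + sqrt(3)/2 (b = -1/2 + sqrt(28 - 1)/6 = -1/2 + sqrt(27)/6 = -1/2 + (3*sqrt(3))/6 = -1/2 + sqrt(3)/2 ≈ 0.36603)
m = 18 (m = 2 + 16 = 18)
k(X) = 441 (k(X) = (3 + 18)**2 = 21**2 = 441)
-7561/k(b) = -7561/441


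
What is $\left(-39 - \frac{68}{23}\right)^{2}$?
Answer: $\frac{931225}{529} \approx 1760.3$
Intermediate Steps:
$\left(-39 - \frac{68}{23}\right)^{2} = \left(- \frac{965}{23}\right)^{2} = \frac{931225}{529}$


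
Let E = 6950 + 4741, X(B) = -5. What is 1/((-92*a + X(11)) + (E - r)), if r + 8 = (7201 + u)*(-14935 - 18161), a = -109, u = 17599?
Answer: 1/820802522 ≈ 1.2183e-9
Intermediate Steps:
E = 11691
r = -820780808 (r = -8 + (7201 + 17599)*(-14935 - 18161) = -8 + 24800*(-33096) = -8 - 820780800 = -820780808)
1/((-92*a + X(11)) + (E - r)) = 1/((-92*(-109) - 5) + (11691 - 1*(-820780808))) = 1/((10028 - 5) + (11691 + 820780808)) = 1/(10023 + 820792499) = 1/820802522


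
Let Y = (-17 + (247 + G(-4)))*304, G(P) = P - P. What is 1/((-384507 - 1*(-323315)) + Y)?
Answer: 1/8728 ≈ 0.00011457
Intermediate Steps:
G(P) = 0
Y = 69920 (Y = (-17 + (247 + 0))*304 = (-17 + 247)*304 = 230*304 = 69920)
1/((-384507 - 1*(-323315)) + Y) = 1/((-384507 - 1*(-323315)) + 69920) = 1/((-384507 + 323315) + 69920) = 1/(-61192 + 69920) = 1/8728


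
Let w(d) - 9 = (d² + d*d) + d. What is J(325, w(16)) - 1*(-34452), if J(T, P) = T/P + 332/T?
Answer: 6013019209/174525 ≈ 34454.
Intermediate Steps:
w(d) = 9 + d + 2*d² (w(d) = 9 + ((d² + d*d) + d) = 9 + ((d² + d²) + d) = 9 + (2*d² + d) = 9 + (d + 2*d²) = 9 + d + 2*d²)
J(T, P) = 332/T + T/P
J(325, w(16)) - 1*(-34452) = (332/325 + 325/(9 + 16 + 2*16²)) - 1*(-34452) = (332*(1/325) + 325/(9 + 16 + 2*256)) + 34452 = (332/325 + 325/(9 + 16 + 512)) + 34452 = (332/325 + 325/537) + 34452 = 283909/174525 + 34452 = 6013019209/174525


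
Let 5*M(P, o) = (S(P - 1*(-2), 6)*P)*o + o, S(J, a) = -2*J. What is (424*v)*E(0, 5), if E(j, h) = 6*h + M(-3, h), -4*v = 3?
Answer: -7950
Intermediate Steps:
v = -¾ (v = -¼*3 = -¾ ≈ -0.75000)
M(P, o) = o/5 + P*o*(-4 - 2*P)/5 (M(P, o) = (((-2*(P - 1*(-2)))*P)*o + o)/5 = (((-2*(P + 2))*P)*o + o)/5 = (((-2*(2 + P))*P)*o + o)/5 = (((-4 - 2*P)*P)*o + o)/5 = ((P*(-4 - 2*P))*o + o)/5 = (P*o*(-4 - 2*P) + o)/5 = (o + P*o*(-4 - 2*P))/5 = o/5 + P*o*(-4 - 2*P)/5)
E(j, h) = 5*h (E(j, h) = 6*h + h*(1 - 2*(-3)*(2 - 3))/5 = 6*h + h*(1 - 2*(-3)*(-1))/5 = 6*h + h*(1 - 6)/5 = 6*h + (⅕)*h*(-5) = 6*h - h = 5*h)
(424*v)*E(0, 5) = (424*(-¾))*(5*5) = -318*25 = -7950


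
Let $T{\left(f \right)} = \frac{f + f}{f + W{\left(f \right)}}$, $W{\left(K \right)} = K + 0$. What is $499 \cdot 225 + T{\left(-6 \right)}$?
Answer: $112276$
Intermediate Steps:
$W{\left(K \right)} = K$
$T{\left(f \right)} = 1$ ($T{\left(f \right)} = \frac{f + f}{f + f} = \frac{2 f}{2 f} = 2 f \frac{1}{2 f} = 1$)
$499 \cdot 225 + T{\left(-6 \right)} = 499 \cdot 225 + 1 = 112275 + 1 = 112276$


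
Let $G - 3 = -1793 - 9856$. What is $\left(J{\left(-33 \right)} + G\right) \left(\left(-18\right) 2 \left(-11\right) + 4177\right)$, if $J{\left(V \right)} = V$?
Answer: $-53408067$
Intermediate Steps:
$G = -11646$ ($G = 3 - 11649 = -11646$)
$\left(J{\left(-33 \right)} + G\right) \left(\left(-18\right) 2 \left(-11\right) + 4177\right) = \left(-33 - 11646\right) \left(\left(-18\right) 2 \left(-11\right) + 4177\right) = - 11679 \left(\left(-36\right) \left(-11\right) + 4177\right) = - 11679 \left(396 + 4177\right) = \left(-11679\right) 4573 = -53408067$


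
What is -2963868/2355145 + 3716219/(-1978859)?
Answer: -14617311463367/4660499879555 ≈ -3.1364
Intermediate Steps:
-2963868/2355145 + 3716219/(-1978859) = -2963868*1/2355145 + 3716219*(-1/1978859) = -2963868/2355145 - 3716219/1978859 = -14617311463367/4660499879555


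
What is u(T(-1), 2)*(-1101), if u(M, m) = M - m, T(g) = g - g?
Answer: 2202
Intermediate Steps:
T(g) = 0
u(T(-1), 2)*(-1101) = (0 - 1*2)*(-1101) = (0 - 2)*(-1101) = -2*(-1101) = 2202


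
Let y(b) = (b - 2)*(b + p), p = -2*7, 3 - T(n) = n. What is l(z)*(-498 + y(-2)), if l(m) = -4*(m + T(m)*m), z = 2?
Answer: 6944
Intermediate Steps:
T(n) = 3 - n
p = -14
y(b) = (-14 + b)*(-2 + b) (y(b) = (b - 2)*(b - 14) = (-2 + b)*(-14 + b) = (-14 + b)*(-2 + b))
l(m) = -4*m - 4*m*(3 - m) (l(m) = -4*(m + (3 - m)*m) = -4*(m + m*(3 - m)) = -4*m - 4*m*(3 - m))
l(z)*(-498 + y(-2)) = (4*2*(-4 + 2))*(-498 + (28 + (-2)² - 16*(-2))) = (4*2*(-2))*(-498 + (28 + 4 + 32)) = -16*(-498 + 64) = -16*(-434) = 6944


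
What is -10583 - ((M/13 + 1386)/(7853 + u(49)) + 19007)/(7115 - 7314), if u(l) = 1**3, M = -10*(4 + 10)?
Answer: -15220562653/1451307 ≈ -10487.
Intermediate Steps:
M = -140 (M = -10*14 = -140)
u(l) = 1
-10583 - ((M/13 + 1386)/(7853 + u(49)) + 19007)/(7115 - 7314) = -10583 - ((-140/13 + 1386)/(7853 + 1) + 19007)/(7115 - 7314) = -10583 - (((1/13)*(-140) + 1386)/7854 + 19007)/(-199) = -10583 - ((-140/13 + 1386)*(1/7854) + 19007)*(-1)/199 = -10583 - ((17878/13)*(1/7854) + 19007)*(-1)/199 = -10583 - (1277/7293 + 19007)*(-1)/199 = -10583 - 138619328*(-1)/(7293*199) = -10583 - 1*(-138619328/1451307) = -10583 + 138619328/1451307 = -15220562653/1451307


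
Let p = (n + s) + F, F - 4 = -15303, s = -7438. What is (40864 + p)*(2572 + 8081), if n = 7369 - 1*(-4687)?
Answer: 321539499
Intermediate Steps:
F = -15299 (F = 4 - 15303 = -15299)
n = 12056 (n = 7369 + 4687 = 12056)
p = -10681 (p = (12056 - 7438) - 15299 = 4618 - 15299 = -10681)
(40864 + p)*(2572 + 8081) = (40864 - 10681)*(2572 + 8081) = 30183*10653 = 321539499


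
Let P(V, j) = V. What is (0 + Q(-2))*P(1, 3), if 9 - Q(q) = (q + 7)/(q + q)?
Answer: 41/4 ≈ 10.250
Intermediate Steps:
Q(q) = 9 - (7 + q)/(2*q) (Q(q) = 9 - (q + 7)/(q + q) = 9 - (7 + q)/(2*q))
(0 + Q(-2))*P(1, 3) = (0 + (1/2)*(-7 + 17*(-2))/(-2))*1 = (0 + (1/2)*(-1/2)*(-7 - 34))*1 = (0 + (1/2)*(-1/2)*(-41))*1 = (0 + 41/4)*1 = (41/4)*1 = 41/4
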